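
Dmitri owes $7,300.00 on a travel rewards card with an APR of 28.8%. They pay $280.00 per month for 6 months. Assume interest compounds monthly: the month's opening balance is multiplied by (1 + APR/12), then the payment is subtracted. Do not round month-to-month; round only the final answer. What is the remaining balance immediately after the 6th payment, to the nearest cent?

$6,632.24

Monthly rate r = 28.8%/12 = 2.4% = 0.024.
Each month: B ← B·(1+r) − $280.00.
Month 1: interest $175.20; balance after payment $7,195.20.
Month 2: interest $172.68; balance after payment $7,087.88.
Month 3: interest $170.11; balance after payment $6,977.99.
Month 4: interest $167.47; balance after payment $6,865.47.
Month 5: interest $164.77; balance after payment $6,750.24.
Month 6: interest $162.01; balance after payment $6,632.24.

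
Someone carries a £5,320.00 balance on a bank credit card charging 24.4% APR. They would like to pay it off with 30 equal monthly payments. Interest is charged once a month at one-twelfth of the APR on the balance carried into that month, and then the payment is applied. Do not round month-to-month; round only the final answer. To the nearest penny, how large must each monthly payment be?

£238.63

Monthly rate r = 24.4%/12 = 2.03333% = 0.0203333.
Level-payment amortization: P = B₀·r / (1 − (1+r)^(−n)) = 5320.00·0.0203333 / (1 − 1.02033^(−30)).
Denominator 1 − (1+r)^(−30) = 0.45331425.
P = 108.173 / 0.45331425 ≈ 238.63.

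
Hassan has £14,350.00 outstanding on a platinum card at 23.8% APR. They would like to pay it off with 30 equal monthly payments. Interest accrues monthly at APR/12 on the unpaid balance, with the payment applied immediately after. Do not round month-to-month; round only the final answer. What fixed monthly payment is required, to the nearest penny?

£639.26

Monthly rate r = 23.8%/12 = 1.98333% = 0.0198333.
Level-payment amortization: P = B₀·r / (1 − (1+r)^(−n)) = 14350.00·0.0198333 / (1 − 1.01983^(−30)).
Denominator 1 − (1+r)^(−30) = 0.445216015.
P = 284.608 / 0.445216015 ≈ 639.26.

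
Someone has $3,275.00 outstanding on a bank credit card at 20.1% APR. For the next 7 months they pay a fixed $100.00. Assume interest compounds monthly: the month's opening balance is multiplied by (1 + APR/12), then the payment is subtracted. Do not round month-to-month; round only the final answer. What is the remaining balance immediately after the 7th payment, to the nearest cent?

$2,942.66

Monthly rate r = 20.1%/12 = 1.675% = 0.01675.
Each month: B ← B·(1+r) − $100.00.
Month 1: interest $54.86; balance after payment $3,229.86.
Month 2: interest $54.10; balance after payment $3,183.96.
Month 3: interest $53.33; balance after payment $3,137.29.
Month 4: interest $52.55; balance after payment $3,089.84.
Month 5: interest $51.75; balance after payment $3,041.59.
Month 6: interest $50.95; balance after payment $2,992.54.
Month 7: interest $50.13; balance after payment $2,942.66.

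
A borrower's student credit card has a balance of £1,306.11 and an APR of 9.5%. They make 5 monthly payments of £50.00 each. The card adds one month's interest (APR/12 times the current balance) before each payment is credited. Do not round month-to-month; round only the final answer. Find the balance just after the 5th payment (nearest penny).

£1,104.65

Monthly rate r = 9.5%/12 = 0.791667% = 0.00791667.
Each month: B ← B·(1+r) − £50.00.
Month 1: interest £10.34; balance after payment £1,266.45.
Month 2: interest £10.03; balance after payment £1,226.48.
Month 3: interest £9.71; balance after payment £1,186.19.
Month 4: interest £9.39; balance after payment £1,145.58.
Month 5: interest £9.07; balance after payment £1,104.65.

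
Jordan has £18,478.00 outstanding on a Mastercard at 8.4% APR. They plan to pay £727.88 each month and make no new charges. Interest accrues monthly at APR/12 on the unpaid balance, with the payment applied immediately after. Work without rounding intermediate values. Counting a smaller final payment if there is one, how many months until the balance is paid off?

29 payments

Monthly rate r = 8.4%/12 = 0.7% = 0.007.
Recurrence: B ← B·(1+r) − £727.88.
Month 1: interest £129.35; balance after payment £17,879.47.
Month 2: interest £125.16; balance after payment £17,276.74.
Closed form: n = −ln(1 − rB₀/P)/ln(1+r) = −ln(0.8223)/ln(1.007) ≈ 28.048, so the balance reaches zero during payment 29.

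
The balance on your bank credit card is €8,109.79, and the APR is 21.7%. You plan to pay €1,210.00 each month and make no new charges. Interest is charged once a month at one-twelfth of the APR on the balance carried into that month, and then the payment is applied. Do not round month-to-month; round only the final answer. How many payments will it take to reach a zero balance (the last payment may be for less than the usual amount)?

8 months

Monthly rate r = 21.7%/12 = 1.80833% = 0.0180833.
Recurrence: B ← B·(1+r) − €1,210.00.
Month 1: interest €146.65; balance after payment €7,046.44.
Month 2: interest €127.42; balance after payment €5,963.87.
Closed form: n = −ln(1 − rB₀/P)/ln(1+r) = −ln(0.8788)/ln(1.01808) ≈ 7.209, so the balance reaches zero during payment 8.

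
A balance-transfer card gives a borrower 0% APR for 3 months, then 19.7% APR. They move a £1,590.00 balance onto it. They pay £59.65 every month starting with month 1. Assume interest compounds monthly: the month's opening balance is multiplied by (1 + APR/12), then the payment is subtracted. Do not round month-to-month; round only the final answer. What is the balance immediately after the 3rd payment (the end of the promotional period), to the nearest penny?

Promo months 1–3 at r₀ = 0%/12 = 0; months 4+ at r₁ = 19.7%/12 = 0.0164167.
After month 3 (no interest yet): B = £1,590.00 − 3·£59.65 = £1,411.05.

£1,411.05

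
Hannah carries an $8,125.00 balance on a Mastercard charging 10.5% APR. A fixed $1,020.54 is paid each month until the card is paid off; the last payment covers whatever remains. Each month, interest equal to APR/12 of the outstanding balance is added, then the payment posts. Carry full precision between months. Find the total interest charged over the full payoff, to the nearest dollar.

$335

Monthly rate r = 10.5%/12 = 0.875% = 0.00875.
Payoff takes n = ⌈−ln(1 − rB₀/P)/ln(1+r)⌉ = ⌈8.288⌉ = 9 payments; the last is $295.26.
Total paid = 8·$1,020.54 + $295.26 = $8,459.58.
Total interest = total paid − principal = $8,459.58 − $8,125.00 = $334.58.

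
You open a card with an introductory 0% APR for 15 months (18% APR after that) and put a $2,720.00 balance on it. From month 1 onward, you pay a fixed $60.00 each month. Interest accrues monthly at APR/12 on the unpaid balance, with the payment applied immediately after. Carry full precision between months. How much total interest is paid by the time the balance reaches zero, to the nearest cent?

$626.12

Promo months 1–15 at r₀ = 0%/12 = 0; months 16+ at r₁ = 18%/12 = 0.015.
After month 15 (no interest yet): B = $2,720.00 − 15·$60.00 = $1,820.00.
Then at r₁ with $60.00/mo: n₂ = −ln(1 − r₁·B/P)/ln(1+r₁) ≈ 40.77 → 41 more payments.
Total paid = 55·$60.00 + $46.12 = $3,346.12; interest = $3,346.12 − $2,720.00 = $626.12.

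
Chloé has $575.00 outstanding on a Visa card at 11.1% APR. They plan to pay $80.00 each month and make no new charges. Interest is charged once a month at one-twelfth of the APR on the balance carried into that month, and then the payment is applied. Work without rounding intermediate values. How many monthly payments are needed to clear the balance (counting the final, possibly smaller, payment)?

Monthly rate r = 11.1%/12 = 0.925% = 0.00925.
Recurrence: B ← B·(1+r) − $80.00.
Month 1: interest $5.32; balance after payment $500.32.
Month 2: interest $4.63; balance after payment $424.95.
Closed form: n = −ln(1 − rB₀/P)/ln(1+r) = −ln(0.93352)/ln(1.00925) ≈ 7.472, so the balance reaches zero during payment 8.

8 months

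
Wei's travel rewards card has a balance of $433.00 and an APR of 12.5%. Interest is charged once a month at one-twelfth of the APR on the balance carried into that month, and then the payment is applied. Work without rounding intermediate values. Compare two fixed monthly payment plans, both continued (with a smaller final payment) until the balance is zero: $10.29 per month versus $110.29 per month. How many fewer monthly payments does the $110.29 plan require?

Monthly rate r = 12.5%/12 = 1.04167% = 0.0104167.
At $10.29/mo: n = ⌈−ln(1 − rB₀/P)/ln(1+r)⌉ = 56 payments (last $6.85); total interest = total paid − $433.00 = $139.80.
At $110.29/mo: 5 payments (last $3.26); total interest $11.42.
Payments saved = 56 − 5 = 51.

51 fewer payments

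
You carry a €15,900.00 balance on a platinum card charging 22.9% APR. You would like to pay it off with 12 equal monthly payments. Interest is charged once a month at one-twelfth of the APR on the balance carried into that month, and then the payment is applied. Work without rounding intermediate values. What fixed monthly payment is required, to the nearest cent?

€1,495.05

Monthly rate r = 22.9%/12 = 1.90833% = 0.0190833.
Level-payment amortization: P = B₀·r / (1 − (1+r)^(−n)) = 15900.00·0.0190833 / (1 − 1.01908^(−12)).
Denominator 1 − (1+r)^(−12) = 0.202953585.
P = 303.425 / 0.202953585 ≈ 1495.05.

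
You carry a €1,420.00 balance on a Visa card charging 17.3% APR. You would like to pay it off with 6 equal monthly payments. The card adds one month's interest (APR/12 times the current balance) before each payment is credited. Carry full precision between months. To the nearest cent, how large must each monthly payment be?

€248.75

Monthly rate r = 17.3%/12 = 1.44167% = 0.0144167.
Level-payment amortization: P = B₀·r / (1 − (1+r)^(−n)) = 1420.00·0.0144167 / (1 − 1.01442^(−6)).
Denominator 1 − (1+r)^(−6) = 0.0822978605.
P = 20.4717 / 0.0822978605 ≈ 248.75.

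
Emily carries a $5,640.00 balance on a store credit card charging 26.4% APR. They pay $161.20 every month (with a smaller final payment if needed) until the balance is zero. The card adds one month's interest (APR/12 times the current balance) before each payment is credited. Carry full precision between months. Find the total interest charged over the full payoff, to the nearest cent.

$5,238.40

Monthly rate r = 26.4%/12 = 2.2% = 0.022.
Payoff takes n = ⌈−ln(1 − rB₀/P)/ln(1+r)⌉ = ⌈67.481⌉ = 68 payments; the last is $78.00.
Total paid = 67·$161.20 + $78.00 = $10,878.40.
Total interest = total paid − principal = $10,878.40 − $5,640.00 = $5,238.40.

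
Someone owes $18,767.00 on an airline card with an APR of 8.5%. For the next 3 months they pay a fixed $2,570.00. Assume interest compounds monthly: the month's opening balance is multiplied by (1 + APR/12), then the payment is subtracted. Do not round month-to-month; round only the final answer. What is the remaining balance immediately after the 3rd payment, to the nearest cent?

$11,403.89

Monthly rate r = 8.5%/12 = 0.708333% = 0.00708333.
Each month: B ← B·(1+r) − $2,570.00.
Month 1: interest $132.93; balance after payment $16,329.93.
Month 2: interest $115.67; balance after payment $13,875.60.
Month 3: interest $98.29; balance after payment $11,403.89.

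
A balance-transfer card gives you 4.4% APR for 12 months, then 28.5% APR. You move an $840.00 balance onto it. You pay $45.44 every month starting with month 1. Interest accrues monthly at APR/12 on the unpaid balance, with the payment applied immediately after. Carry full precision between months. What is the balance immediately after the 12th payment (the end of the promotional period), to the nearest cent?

$321.30

Promo months 1–12 at r₀ = 4.4%/12 = 0.00366667; months 13+ at r₁ = 28.5%/12 = 0.02375.
After month 12: iterate B ← B·(1+r₀) − $45.44 for 12 months → $321.30.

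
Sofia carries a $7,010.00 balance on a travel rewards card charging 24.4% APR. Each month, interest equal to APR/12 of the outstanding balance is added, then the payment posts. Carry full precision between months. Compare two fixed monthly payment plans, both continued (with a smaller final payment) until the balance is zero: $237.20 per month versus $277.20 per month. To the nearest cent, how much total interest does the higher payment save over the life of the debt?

Monthly rate r = 24.4%/12 = 2.03333% = 0.0203333.
At $237.20/mo: n = ⌈−ln(1 − rB₀/P)/ln(1+r)⌉ = 46 payments (last $150.86); total interest = total paid − $7,010.00 = $3,814.86.
At $277.20/mo: 36 payments (last $240.40); total interest $2,932.40.
Interest saved = $3,814.86 − $2,932.40 = $882.46.

$882.46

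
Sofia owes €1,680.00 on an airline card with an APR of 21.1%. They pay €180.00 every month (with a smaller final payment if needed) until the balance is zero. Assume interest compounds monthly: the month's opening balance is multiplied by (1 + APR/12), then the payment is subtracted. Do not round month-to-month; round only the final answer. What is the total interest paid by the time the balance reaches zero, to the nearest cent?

€171.48

Monthly rate r = 21.1%/12 = 1.75833% = 0.0175833.
Payoff takes n = ⌈−ln(1 − rB₀/P)/ln(1+r)⌉ = ⌈10.284⌉ = 11 payments; the last is €51.48.
Total paid = 10·€180.00 + €51.48 = €1,851.48.
Total interest = total paid − principal = €1,851.48 − €1,680.00 = €171.48.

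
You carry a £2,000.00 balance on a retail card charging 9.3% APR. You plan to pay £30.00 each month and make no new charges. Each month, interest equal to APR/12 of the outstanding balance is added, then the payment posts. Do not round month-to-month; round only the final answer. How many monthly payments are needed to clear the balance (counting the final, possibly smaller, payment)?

Monthly rate r = 9.3%/12 = 0.775% = 0.00775.
Recurrence: B ← B·(1+r) − £30.00.
Month 1: interest £15.50; balance after payment £1,985.50.
Month 2: interest £15.39; balance after payment £1,970.89.
Closed form: n = −ln(1 − rB₀/P)/ln(1+r) = −ln(0.48333)/ln(1.00775) ≈ 94.176, so the balance reaches zero during payment 95.

95 months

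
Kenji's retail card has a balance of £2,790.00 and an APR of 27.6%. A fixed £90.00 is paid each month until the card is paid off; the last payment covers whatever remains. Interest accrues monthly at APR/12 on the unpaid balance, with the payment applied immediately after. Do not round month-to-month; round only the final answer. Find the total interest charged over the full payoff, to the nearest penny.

Monthly rate r = 27.6%/12 = 2.3% = 0.023.
Payoff takes n = ⌈−ln(1 − rB₀/P)/ln(1+r)⌉ = ⌈54.895⌉ = 55 payments; the last is £80.60.
Total paid = 54·£90.00 + £80.60 = £4,940.60.
Total interest = total paid − principal = £4,940.60 − £2,790.00 = £2,150.60.

£2,150.60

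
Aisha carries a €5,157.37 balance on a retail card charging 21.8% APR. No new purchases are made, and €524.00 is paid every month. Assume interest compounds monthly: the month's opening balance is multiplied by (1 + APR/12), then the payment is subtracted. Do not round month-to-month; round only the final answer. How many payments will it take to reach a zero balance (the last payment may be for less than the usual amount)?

11 months

Monthly rate r = 21.8%/12 = 1.81667% = 0.0181667.
Recurrence: B ← B·(1+r) − €524.00.
Month 1: interest €93.69; balance after payment €4,727.06.
Month 2: interest €85.87; balance after payment €4,288.94.
Closed form: n = −ln(1 − rB₀/P)/ln(1+r) = −ln(0.8212)/ln(1.01817) ≈ 10.942, so the balance reaches zero during payment 11.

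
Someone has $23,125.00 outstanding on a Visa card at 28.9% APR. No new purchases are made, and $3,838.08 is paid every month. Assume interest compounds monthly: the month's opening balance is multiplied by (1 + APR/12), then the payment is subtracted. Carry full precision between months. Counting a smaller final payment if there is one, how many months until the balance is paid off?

Monthly rate r = 28.9%/12 = 2.40833% = 0.0240833.
Recurrence: B ← B·(1+r) − $3,838.08.
Month 1: interest $556.93; balance after payment $19,843.85.
Month 2: interest $477.91; balance after payment $16,483.67.
Closed form: n = −ln(1 − rB₀/P)/ln(1+r) = −ln(0.85489)/ln(1.02408) ≈ 6.588, so the balance reaches zero during payment 7.

7 months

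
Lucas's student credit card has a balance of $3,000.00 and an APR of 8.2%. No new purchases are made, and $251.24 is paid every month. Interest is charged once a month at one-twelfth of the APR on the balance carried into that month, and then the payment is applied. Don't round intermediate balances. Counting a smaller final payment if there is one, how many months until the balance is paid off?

13 months

Monthly rate r = 8.2%/12 = 0.683333% = 0.00683333.
Recurrence: B ← B·(1+r) − $251.24.
Month 1: interest $20.50; balance after payment $2,769.26.
Month 2: interest $18.92; balance after payment $2,536.94.
Closed form: n = −ln(1 − rB₀/P)/ln(1+r) = −ln(0.9184)/ln(1.00683) ≈ 12.499, so the balance reaches zero during payment 13.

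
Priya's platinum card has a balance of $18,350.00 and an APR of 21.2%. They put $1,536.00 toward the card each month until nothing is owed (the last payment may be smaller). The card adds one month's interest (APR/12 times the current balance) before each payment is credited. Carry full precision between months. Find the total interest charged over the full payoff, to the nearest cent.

Monthly rate r = 21.2%/12 = 1.76667% = 0.0176667.
Payoff takes n = ⌈−ln(1 − rB₀/P)/ln(1+r)⌉ = ⌈13.537⌉ = 14 payments; the last is $827.77.
Total paid = 13·$1,536.00 + $827.77 = $20,795.77.
Total interest = total paid − principal = $20,795.77 − $18,350.00 = $2,445.77.

$2,445.77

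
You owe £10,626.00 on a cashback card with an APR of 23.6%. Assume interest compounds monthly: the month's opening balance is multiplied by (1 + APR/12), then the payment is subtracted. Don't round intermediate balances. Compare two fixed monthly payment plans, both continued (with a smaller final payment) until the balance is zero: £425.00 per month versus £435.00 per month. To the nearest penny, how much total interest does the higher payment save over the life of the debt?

£143.59

Monthly rate r = 23.6%/12 = 1.96667% = 0.0196667.
At £425.00/mo: n = ⌈−ln(1 − rB₀/P)/ln(1+r)⌉ = 35 payments (last £317.91); total interest = total paid − £10,626.00 = £4,141.91.
At £435.00/mo: 34 payments (last £269.32); total interest £3,998.32.
Interest saved = £4,141.91 − £3,998.32 = £143.59.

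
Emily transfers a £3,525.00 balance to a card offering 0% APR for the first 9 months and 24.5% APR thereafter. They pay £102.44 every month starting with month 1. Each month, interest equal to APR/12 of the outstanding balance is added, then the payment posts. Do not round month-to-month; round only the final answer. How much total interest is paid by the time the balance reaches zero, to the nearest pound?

Promo months 1–9 at r₀ = 0%/12 = 0; months 10+ at r₁ = 24.5%/12 = 0.0204167.
After month 9 (no interest yet): B = £3,525.00 − 9·£102.44 = £2,603.04.
Then at r₁ with £102.44/mo: n₂ = −ln(1 − r₁·B/P)/ln(1+r₁) ≈ 36.19 → 37 more payments.
Total paid = 45·£102.44 + £19.75 = £4,629.55; interest = £4,629.55 − £3,525.00 = £1,104.55.

£1,105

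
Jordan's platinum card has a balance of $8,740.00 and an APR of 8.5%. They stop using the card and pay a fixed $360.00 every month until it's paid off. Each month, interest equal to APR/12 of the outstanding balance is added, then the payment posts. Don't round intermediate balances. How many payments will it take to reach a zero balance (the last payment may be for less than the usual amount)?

27 months

Monthly rate r = 8.5%/12 = 0.708333% = 0.00708333.
Recurrence: B ← B·(1+r) − $360.00.
Month 1: interest $61.91; balance after payment $8,441.91.
Month 2: interest $59.80; balance after payment $8,141.71.
Closed form: n = −ln(1 − rB₀/P)/ln(1+r) = −ln(0.82803)/ln(1.00708) ≈ 26.735, so the balance reaches zero during payment 27.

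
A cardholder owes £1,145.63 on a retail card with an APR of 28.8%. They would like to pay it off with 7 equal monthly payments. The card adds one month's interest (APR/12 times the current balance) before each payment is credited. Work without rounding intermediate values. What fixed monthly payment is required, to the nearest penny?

Monthly rate r = 28.8%/12 = 2.4% = 0.024.
Level-payment amortization: P = B₀·r / (1 − (1+r)^(−n)) = 1145.63·0.024 / (1 − 1.024^(−7)).
Denominator 1 − (1+r)^(−7) = 0.152967053.
P = 27.4951 / 0.152967053 ≈ 179.75.

£179.75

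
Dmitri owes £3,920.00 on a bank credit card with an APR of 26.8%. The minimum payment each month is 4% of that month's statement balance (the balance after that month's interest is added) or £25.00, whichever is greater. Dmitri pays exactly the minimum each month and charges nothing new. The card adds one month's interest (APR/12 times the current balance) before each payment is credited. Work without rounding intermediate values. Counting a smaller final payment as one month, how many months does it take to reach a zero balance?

135 months

Monthly rate r = 26.8%/12 = 2.23333% = 0.0223333.
While 4% of the post-interest balance exceeds £25.00, each month B ← (B·(1+r))·(1 − 0.04), i.e. B shrinks by the factor (1+r)·0.96 = 0.98144.
This holds for months 1–100. Entering month 101 the balance is £602.09; 4% of the post-interest balance is now below £25.00, so the flat £25.00 minimum applies from here.
From month 101 a fixed £25.00 at rate r clears £602.09 in 35 more payments. Total: 100 + 35 = 135 months.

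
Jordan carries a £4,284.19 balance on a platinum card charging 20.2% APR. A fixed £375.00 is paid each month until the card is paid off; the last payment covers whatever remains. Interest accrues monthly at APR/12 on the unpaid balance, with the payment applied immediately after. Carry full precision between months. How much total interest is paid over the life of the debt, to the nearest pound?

Monthly rate r = 20.2%/12 = 1.68333% = 0.0168333.
Payoff takes n = ⌈−ln(1 − rB₀/P)/ln(1+r)⌉ = ⌈12.794⌉ = 13 payments; the last is £298.42.
Total paid = 12·£375.00 + £298.42 = £4,798.42.
Total interest = total paid − principal = £4,798.42 − £4,284.19 = £514.23.

£514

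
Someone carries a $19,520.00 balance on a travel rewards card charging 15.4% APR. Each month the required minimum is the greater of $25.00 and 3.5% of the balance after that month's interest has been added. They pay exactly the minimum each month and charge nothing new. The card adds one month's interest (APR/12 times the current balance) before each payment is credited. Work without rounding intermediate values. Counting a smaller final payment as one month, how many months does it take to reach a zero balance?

Monthly rate r = 15.4%/12 = 1.28333% = 0.0128333.
While 3.5% of the post-interest balance exceeds $25.00, each month B ← (B·(1+r))·(1 − 0.035), i.e. B shrinks by the factor (1+r)·0.965 = 0.97738.
This holds for months 1–146. Entering month 147 the balance is $691.85; 3.5% of the post-interest balance is now below $25.00, so the flat $25.00 minimum applies from here.
From month 147 a fixed $25.00 at rate r clears $691.85 in 35 more payments. Total: 146 + 35 = 181 months.

181 months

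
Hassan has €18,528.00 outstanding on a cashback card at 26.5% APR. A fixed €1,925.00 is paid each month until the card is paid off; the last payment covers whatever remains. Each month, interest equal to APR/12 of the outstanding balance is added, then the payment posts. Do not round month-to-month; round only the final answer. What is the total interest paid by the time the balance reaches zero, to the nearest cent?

€2,532.11

Monthly rate r = 26.5%/12 = 2.20833% = 0.0220833.
Payoff takes n = ⌈−ln(1 − rB₀/P)/ln(1+r)⌉ = ⌈10.940⌉ = 11 payments; the last is €1,810.11.
Total paid = 10·€1,925.00 + €1,810.11 = €21,060.11.
Total interest = total paid − principal = €21,060.11 − €18,528.00 = €2,532.11.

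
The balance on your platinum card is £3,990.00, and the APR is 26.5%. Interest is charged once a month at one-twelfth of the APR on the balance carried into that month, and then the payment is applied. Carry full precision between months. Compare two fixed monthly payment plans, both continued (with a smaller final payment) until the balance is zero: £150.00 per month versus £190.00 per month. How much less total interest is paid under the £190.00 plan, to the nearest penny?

£659.06

Monthly rate r = 26.5%/12 = 2.20833% = 0.0220833.
At £150.00/mo: n = ⌈−ln(1 − rB₀/P)/ln(1+r)⌉ = 41 payments (last £80.04); total interest = total paid − £3,990.00 = £2,090.04.
At £190.00/mo: 29 payments (last £100.98); total interest £1,430.98.
Interest saved = £2,090.04 − £1,430.98 = £659.06.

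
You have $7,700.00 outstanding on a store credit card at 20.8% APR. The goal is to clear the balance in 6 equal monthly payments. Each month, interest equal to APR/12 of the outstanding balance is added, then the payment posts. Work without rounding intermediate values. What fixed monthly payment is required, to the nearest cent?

Monthly rate r = 20.8%/12 = 1.73333% = 0.0173333.
Level-payment amortization: P = B₀·r / (1 − (1+r)^(−n)) = 7700.00·0.0173333 / (1 − 1.01733^(−6)).
Denominator 1 − (1+r)^(−6) = 0.0979713066.
P = 133.467 / 0.0979713066 ≈ 1362.30.

$1,362.30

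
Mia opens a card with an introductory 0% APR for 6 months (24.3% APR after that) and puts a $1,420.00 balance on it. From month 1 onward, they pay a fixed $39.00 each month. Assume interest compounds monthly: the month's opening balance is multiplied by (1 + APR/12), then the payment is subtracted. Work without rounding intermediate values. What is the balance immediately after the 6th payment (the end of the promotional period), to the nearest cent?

Promo months 1–6 at r₀ = 0%/12 = 0; months 7+ at r₁ = 24.3%/12 = 0.02025.
After month 6 (no interest yet): B = $1,420.00 − 6·$39.00 = $1,186.00.

$1,186.00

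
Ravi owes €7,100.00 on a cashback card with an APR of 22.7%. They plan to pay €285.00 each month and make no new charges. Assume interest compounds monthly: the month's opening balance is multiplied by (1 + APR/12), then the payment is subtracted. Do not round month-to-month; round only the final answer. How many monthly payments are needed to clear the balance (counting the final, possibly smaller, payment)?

35 payments

Monthly rate r = 22.7%/12 = 1.89167% = 0.0189167.
Recurrence: B ← B·(1+r) − €285.00.
Month 1: interest €134.31; balance after payment €6,949.31.
Month 2: interest €131.46; balance after payment €6,795.77.
Closed form: n = −ln(1 − rB₀/P)/ln(1+r) = −ln(0.52874)/ln(1.01892) ≈ 34.005, so the balance reaches zero during payment 35.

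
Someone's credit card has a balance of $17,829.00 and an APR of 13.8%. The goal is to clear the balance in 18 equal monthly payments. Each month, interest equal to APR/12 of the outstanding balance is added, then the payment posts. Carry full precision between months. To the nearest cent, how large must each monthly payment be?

Monthly rate r = 13.8%/12 = 1.15% = 0.0115.
Level-payment amortization: P = B₀·r / (1 − (1+r)^(−n)) = 17829.00·0.0115 / (1 − 1.0115^(−18)).
Denominator 1 − (1+r)^(−18) = 0.186019442.
P = 205.034 / 0.186019442 ≈ 1102.22.

$1,102.22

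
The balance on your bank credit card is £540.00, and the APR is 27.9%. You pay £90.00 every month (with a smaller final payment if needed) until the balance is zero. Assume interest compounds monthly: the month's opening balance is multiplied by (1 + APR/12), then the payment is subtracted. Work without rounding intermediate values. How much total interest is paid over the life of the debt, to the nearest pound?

£49

Monthly rate r = 27.9%/12 = 2.325% = 0.02325.
Payoff takes n = ⌈−ln(1 − rB₀/P)/ln(1+r)⌉ = ⌈6.537⌉ = 7 payments; the last is £48.57.
Total paid = 6·£90.00 + £48.57 = £588.57.
Total interest = total paid − principal = £588.57 − £540.00 = £48.57.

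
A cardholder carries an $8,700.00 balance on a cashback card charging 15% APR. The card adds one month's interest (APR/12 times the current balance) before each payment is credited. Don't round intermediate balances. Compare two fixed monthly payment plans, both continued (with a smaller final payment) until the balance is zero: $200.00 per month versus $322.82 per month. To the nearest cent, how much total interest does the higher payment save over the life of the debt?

$1,958.67

Monthly rate r = 15%/12 = 1.25% = 0.0125.
At $200.00/mo: n = ⌈−ln(1 − rB₀/P)/ln(1+r)⌉ = 64 payments (last $33.91); total interest = total paid − $8,700.00 = $3,933.91.
At $322.82/mo: 34 payments (last $22.18); total interest $1,975.24.
Interest saved = $3,933.91 − $1,975.24 = $1,958.67.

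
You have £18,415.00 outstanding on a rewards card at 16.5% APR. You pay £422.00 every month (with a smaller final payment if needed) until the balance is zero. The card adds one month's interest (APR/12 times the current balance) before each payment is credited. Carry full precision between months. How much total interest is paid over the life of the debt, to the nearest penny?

Monthly rate r = 16.5%/12 = 1.375% = 0.01375.
Payoff takes n = ⌈−ln(1 − rB₀/P)/ln(1+r)⌉ = ⌈67.099⌉ = 68 payments; the last is £42.09.
Total paid = 67·£422.00 + £42.09 = £28,316.09.
Total interest = total paid − principal = £28,316.09 − £18,415.00 = £9,901.09.

£9,901.09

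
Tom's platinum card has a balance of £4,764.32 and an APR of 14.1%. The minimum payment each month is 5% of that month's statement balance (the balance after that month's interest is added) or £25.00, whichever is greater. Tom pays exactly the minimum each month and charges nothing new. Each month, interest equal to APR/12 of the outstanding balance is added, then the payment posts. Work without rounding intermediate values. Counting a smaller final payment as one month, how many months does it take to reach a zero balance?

80 months

Monthly rate r = 14.1%/12 = 1.175% = 0.01175.
While 5% of the post-interest balance exceeds £25.00, each month B ← (B·(1+r))·(1 − 0.05), i.e. B shrinks by the factor (1+r)·0.95 = 0.96116.
This holds for months 1–58. Entering month 59 the balance is £478.87; 5% of the post-interest balance is now below £25.00, so the flat £25.00 minimum applies from here.
From month 59 a fixed £25.00 at rate r clears £478.87 in 22 more payments. Total: 58 + 22 = 80 months.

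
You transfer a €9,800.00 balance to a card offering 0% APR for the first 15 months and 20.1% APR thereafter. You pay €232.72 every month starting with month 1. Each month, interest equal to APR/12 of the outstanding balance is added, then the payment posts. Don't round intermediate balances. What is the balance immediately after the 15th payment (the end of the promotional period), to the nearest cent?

€6,309.20

Promo months 1–15 at r₀ = 0%/12 = 0; months 16+ at r₁ = 20.1%/12 = 0.01675.
After month 15 (no interest yet): B = €9,800.00 − 15·€232.72 = €6,309.20.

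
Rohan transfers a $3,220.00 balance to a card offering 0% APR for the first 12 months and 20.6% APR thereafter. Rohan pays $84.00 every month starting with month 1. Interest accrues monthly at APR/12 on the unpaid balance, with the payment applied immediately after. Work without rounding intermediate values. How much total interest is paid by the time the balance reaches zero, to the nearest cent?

$757.02

Promo months 1–12 at r₀ = 0%/12 = 0; months 13+ at r₁ = 20.6%/12 = 0.0171667.
After month 12 (no interest yet): B = $3,220.00 − 12·$84.00 = $2,212.00.
Then at r₁ with $84.00/mo: n₂ = −ln(1 − r₁·B/P)/ln(1+r₁) ≈ 35.34 → 36 more payments.
Total paid = 47·$84.00 + $29.02 = $3,977.02; interest = $3,977.02 − $3,220.00 = $757.02.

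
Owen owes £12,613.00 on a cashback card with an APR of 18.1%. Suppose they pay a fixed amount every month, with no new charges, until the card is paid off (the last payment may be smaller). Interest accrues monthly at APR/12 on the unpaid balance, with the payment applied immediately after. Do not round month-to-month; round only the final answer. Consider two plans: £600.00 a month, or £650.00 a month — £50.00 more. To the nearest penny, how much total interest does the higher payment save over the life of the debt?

Monthly rate r = 18.1%/12 = 1.50833% = 0.0150833.
At £600.00/mo: n = ⌈−ln(1 − rB₀/P)/ln(1+r)⌉ = 26 payments (last £285.88); total interest = total paid − £12,613.00 = £2,672.88.
At £650.00/mo: 24 payments (last £85.42); total interest £2,422.42.
Interest saved = £2,672.88 − £2,422.42 = £250.46.

£250.46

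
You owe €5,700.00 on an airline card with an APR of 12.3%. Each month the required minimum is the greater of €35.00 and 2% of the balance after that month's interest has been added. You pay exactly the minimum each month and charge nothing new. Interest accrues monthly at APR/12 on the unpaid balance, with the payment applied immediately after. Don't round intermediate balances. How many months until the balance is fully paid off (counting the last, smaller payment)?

189 months

Monthly rate r = 12.3%/12 = 1.025% = 0.01025.
While 2% of the post-interest balance exceeds €35.00, each month B ← (B·(1+r))·(1 − 0.02), i.e. B shrinks by the factor (1+r)·0.98 = 0.99005.
This holds for months 1–120. Entering month 121 the balance is €1,715.80; 2% of the post-interest balance is now below €35.00, so the flat €35.00 minimum applies from here.
From month 121 a fixed €35.00 at rate r clears €1,715.80 in 69 more payments. Total: 120 + 69 = 189 months.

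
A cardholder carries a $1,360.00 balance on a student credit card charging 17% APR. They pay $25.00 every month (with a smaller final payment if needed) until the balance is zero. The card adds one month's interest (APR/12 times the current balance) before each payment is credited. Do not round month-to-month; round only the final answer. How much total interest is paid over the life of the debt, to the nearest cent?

Monthly rate r = 17%/12 = 1.41667% = 0.0141667.
Payoff takes n = ⌈−ln(1 − rB₀/P)/ln(1+r)⌉ = ⌈104.681⌉ = 105 payments; the last is $17.07.
Total paid = 104·$25.00 + $17.07 = $2,617.07.
Total interest = total paid − principal = $2,617.07 − $1,360.00 = $1,257.07.

$1,257.07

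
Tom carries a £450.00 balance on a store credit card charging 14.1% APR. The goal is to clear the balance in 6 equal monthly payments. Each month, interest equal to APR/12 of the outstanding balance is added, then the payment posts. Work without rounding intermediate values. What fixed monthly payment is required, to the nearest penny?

Monthly rate r = 14.1%/12 = 1.175% = 0.01175.
Level-payment amortization: P = B₀·r / (1 − (1+r)^(−n)) = 450.00·0.01175 / (1 − 1.01175^(−6)).
Denominator 1 − (1+r)^(−6) = 0.0676891862.
P = 5.2875 / 0.0676891862 ≈ 78.11.

£78.11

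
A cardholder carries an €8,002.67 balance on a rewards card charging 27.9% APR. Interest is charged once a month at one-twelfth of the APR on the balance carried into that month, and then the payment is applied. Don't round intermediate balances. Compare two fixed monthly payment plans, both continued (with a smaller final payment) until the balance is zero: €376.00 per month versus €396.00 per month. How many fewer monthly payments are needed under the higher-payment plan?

2 fewer payments

Monthly rate r = 27.9%/12 = 2.325% = 0.02325.
At €376.00/mo: n = ⌈−ln(1 − rB₀/P)/ln(1+r)⌉ = 30 payments (last €268.53); total interest = total paid − €8,002.67 = €3,169.86.
At €396.00/mo: 28 payments (last €242.96); total interest €2,932.29.
Payments saved = 30 − 28 = 2.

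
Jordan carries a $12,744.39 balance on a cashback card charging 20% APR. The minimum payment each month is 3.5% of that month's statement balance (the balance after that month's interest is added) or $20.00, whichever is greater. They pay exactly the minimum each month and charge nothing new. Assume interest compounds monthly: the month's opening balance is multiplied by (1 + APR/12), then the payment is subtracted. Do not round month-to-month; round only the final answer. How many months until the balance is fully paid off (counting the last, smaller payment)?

202 months

Monthly rate r = 20%/12 = 1.66667% = 0.0166667.
While 3.5% of the post-interest balance exceeds $20.00, each month B ← (B·(1+r))·(1 − 0.035), i.e. B shrinks by the factor (1+r)·0.965 = 0.98108.
This holds for months 1–164. Entering month 165 the balance is $556.01; 3.5% of the post-interest balance is now below $20.00, so the flat $20.00 minimum applies from here.
From month 165 a fixed $20.00 at rate r clears $556.01 in 38 more payments. Total: 164 + 38 = 202 months.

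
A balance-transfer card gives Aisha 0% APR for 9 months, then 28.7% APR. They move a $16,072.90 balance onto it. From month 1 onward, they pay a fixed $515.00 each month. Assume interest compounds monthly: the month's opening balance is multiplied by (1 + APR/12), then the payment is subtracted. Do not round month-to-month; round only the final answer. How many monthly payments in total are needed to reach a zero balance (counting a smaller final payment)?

42 months

Promo months 1–9 at r₀ = 0%/12 = 0; months 10+ at r₁ = 28.7%/12 = 0.0239167.
After month 9 (no interest yet): B = $16,072.90 − 9·$515.00 = $11,437.90.
Then at r₁ with $515.00/mo: n₂ = −ln(1 − r₁·B/P)/ln(1+r₁) ≈ 32.05 → 33 more payments.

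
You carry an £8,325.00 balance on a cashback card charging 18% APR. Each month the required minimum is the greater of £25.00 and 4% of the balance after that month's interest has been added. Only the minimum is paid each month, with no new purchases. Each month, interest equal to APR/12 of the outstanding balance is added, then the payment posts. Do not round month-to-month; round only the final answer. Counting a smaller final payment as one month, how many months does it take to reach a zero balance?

132 months

Monthly rate r = 18%/12 = 1.5% = 0.015.
While 4% of the post-interest balance exceeds £25.00, each month B ← (B·(1+r))·(1 − 0.04), i.e. B shrinks by the factor (1+r)·0.96 = 0.9744.
This holds for months 1–101. Entering month 102 the balance is £606.53; 4% of the post-interest balance is now below £25.00, so the flat £25.00 minimum applies from here.
From month 102 a fixed £25.00 at rate r clears £606.53 in 31 more payments. Total: 101 + 31 = 132 months.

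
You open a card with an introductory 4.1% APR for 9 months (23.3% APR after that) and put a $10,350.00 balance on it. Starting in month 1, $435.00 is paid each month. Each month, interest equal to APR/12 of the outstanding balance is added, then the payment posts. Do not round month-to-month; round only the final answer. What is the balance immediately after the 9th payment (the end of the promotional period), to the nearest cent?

Promo months 1–9 at r₀ = 4.1%/12 = 0.00341667; months 10+ at r₁ = 23.3%/12 = 0.0194167.
After month 9: iterate B ← B·(1+r₀) − $435.00 for 9 months → $6,703.71.

$6,703.71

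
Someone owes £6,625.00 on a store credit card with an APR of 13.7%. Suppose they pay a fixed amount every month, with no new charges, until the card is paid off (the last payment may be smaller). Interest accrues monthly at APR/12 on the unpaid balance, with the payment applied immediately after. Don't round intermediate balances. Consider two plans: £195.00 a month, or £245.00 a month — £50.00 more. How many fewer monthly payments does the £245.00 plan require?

11 fewer payments

Monthly rate r = 13.7%/12 = 1.14167% = 0.0114167.
At £195.00/mo: n = ⌈−ln(1 − rB₀/P)/ln(1+r)⌉ = 44 payments (last £46.26); total interest = total paid − £6,625.00 = £1,806.26.
At £245.00/mo: 33 payments (last £128.56); total interest £1,343.56.
Payments saved = 44 − 33 = 11.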